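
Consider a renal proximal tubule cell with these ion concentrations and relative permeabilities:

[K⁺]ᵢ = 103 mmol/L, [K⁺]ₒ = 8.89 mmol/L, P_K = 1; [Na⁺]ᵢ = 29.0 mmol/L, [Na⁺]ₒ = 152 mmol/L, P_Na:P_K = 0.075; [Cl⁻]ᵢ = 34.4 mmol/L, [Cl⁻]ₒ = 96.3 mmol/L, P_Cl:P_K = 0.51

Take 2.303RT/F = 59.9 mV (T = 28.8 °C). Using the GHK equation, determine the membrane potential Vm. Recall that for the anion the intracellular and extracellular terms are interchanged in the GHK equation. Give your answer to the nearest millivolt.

-37 mV

Vm = 59.9 · log₁₀[(Σ P·[cation]ₒ + Σ P·[anion]ᵢ) / (Σ P·[cation]ᵢ + Σ P·[anion]ₒ)]
Numerator = 1×8.89 + 0.075×152 + 0.51×34.4 = 37.83
Denominator = 1×103 + 0.075×29.0 + 0.51×96.3 = 154.3
Vm = 59.9 · log₁₀(0.24522) = 59.9 × (-0.6104) = -36.57 mV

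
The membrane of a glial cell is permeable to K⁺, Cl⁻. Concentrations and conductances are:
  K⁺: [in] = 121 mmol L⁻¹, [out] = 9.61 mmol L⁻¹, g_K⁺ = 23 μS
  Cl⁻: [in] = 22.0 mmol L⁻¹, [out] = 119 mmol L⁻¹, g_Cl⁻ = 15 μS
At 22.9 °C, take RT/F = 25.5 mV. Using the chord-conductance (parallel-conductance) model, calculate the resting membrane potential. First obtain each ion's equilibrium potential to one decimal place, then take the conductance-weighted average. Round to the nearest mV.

-56 mV

E_K⁺ = (25.5/1)·ln(9.61/121) = -64.6 mV
E_Cl⁻ = (25.5/-1)·ln(119/22.0) = -43.0 mV
Vm = (Σ gᵢEᵢ)/(Σ gᵢ) = (23·-64.6 + 15·-43.0) / (23 + 15)
= -2130.80 / 38 = -56.07 mV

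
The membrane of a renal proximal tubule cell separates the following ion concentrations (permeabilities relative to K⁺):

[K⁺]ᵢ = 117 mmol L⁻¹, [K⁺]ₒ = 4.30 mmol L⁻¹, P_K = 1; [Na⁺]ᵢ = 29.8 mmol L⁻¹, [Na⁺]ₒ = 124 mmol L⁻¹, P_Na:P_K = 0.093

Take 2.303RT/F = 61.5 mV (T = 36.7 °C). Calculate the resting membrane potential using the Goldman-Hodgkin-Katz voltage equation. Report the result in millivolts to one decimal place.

Vm = 61.5 · log₁₀[(Σ P·[cation]ₒ + Σ P·[anion]ᵢ) / (Σ P·[cation]ᵢ + Σ P·[anion]ₒ)]
Numerator = 1×4.30 + 0.093×124 = 15.83
Denominator = 1×117 + 0.093×29.8 = 119.8
Vm = 61.5 · log₁₀(0.13219) = 61.5 × (-0.8788) = -54.05 mV

-54.0 mV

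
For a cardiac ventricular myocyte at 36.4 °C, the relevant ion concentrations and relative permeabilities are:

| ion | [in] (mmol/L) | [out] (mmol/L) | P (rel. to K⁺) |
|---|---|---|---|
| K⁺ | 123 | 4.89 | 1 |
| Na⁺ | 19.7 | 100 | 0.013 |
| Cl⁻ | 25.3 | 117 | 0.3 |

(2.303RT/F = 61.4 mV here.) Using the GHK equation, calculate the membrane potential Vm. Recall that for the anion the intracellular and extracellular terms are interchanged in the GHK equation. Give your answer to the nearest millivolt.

Vm = 61.4 · log₁₀[(Σ P·[cation]ₒ + Σ P·[anion]ᵢ) / (Σ P·[cation]ᵢ + Σ P·[anion]ₒ)]
Numerator = 1×4.89 + 0.013×100 + 0.3×25.3 = 13.78
Denominator = 1×123 + 0.013×19.7 + 0.3×117 = 158.4
Vm = 61.4 · log₁₀(0.087019) = 61.4 × (-1.0604) = -65.11 mV

-65 mV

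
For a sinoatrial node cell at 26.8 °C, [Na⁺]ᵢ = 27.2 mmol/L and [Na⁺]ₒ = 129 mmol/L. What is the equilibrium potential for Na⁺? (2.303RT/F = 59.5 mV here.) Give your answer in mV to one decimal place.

E = (59.5/z) · log₁₀([Na⁺]_out/[Na⁺]_in) with z = +1.
= (59.5/1) · log₁₀(129/27.2) = 59.50 · log₁₀(4.743)
= 59.50 · (0.6760) = 40.22 mV

40.2 mV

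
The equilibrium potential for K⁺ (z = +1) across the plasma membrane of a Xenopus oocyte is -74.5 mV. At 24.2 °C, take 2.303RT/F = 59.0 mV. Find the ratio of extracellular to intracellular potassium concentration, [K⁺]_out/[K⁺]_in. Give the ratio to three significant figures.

0.0546

log₁₀([out]/[in]) = E·z/(59.0) = -74.5 × 1 / 59.0 = -1.2627
[out]/[in] = 10^(-1.2627) = 0.05461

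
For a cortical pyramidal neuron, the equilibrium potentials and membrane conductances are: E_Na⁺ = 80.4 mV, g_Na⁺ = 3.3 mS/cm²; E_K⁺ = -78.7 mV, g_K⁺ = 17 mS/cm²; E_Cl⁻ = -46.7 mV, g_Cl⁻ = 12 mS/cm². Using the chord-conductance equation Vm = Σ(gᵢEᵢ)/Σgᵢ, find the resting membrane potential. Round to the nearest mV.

Σ gᵢEᵢ = 3.3·(80.4) + 17·(-78.7) + 12·(-46.7) = -1632.98
Σ gᵢ = 3.3 + 17 + 12 = 32.3
Vm = -1632.98 / 32.3 = -50.56 mV

-51 mV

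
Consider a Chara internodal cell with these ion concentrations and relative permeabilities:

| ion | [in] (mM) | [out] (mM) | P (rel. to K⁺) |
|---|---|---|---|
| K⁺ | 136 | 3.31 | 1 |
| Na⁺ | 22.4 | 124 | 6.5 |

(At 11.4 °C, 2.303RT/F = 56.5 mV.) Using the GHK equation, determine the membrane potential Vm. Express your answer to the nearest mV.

26 mV

Vm = 56.5 · log₁₀[(Σ P·[cation]ₒ + Σ P·[anion]ᵢ) / (Σ P·[cation]ᵢ + Σ P·[anion]ₒ)]
Numerator = 1×3.31 + 6.5×124 = 809.3
Denominator = 1×136 + 6.5×22.4 = 281.6
Vm = 56.5 · log₁₀(2.874) = 56.5 × (0.4585) = 25.90 mV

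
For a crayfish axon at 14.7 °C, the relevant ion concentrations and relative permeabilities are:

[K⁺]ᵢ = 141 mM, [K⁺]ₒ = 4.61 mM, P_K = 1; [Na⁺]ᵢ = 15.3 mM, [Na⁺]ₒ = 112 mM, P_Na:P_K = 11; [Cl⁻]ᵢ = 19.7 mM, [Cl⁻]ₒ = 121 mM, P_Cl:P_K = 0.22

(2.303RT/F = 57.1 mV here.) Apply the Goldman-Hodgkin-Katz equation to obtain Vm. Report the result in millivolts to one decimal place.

32.4 mV

Vm = 57.1 · log₁₀[(Σ P·[cation]ₒ + Σ P·[anion]ᵢ) / (Σ P·[cation]ᵢ + Σ P·[anion]ₒ)]
Numerator = 1×4.61 + 11×112 + 0.22×19.7 = 1241
Denominator = 1×141 + 11×15.3 + 0.22×121 = 335.9
Vm = 57.1 · log₁₀(3.6942) = 57.1 × (0.5675) = 32.41 mV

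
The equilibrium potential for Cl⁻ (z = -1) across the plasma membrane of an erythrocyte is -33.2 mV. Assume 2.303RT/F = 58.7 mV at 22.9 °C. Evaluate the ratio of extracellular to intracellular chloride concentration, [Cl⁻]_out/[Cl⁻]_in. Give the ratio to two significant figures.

3.7

log₁₀([out]/[in]) = E·z/(58.7) = -33.2 × -1 / 58.7 = 0.5656
[out]/[in] = 10^(0.5656) = 3.678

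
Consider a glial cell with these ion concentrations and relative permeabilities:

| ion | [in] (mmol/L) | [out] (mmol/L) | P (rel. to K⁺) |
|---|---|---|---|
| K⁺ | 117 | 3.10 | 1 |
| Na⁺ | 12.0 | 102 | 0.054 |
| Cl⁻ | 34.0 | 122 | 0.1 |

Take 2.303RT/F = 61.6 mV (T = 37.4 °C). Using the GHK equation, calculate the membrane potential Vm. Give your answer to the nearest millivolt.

-64 mV

Vm = 61.6 · log₁₀[(Σ P·[cation]ₒ + Σ P·[anion]ᵢ) / (Σ P·[cation]ᵢ + Σ P·[anion]ₒ)]
Numerator = 1×3.10 + 0.054×102 + 0.1×34.0 = 12.01
Denominator = 1×117 + 0.054×12.0 + 0.1×122 = 129.8
Vm = 61.6 · log₁₀(0.092477) = 61.6 × (-1.0340) = -63.69 mV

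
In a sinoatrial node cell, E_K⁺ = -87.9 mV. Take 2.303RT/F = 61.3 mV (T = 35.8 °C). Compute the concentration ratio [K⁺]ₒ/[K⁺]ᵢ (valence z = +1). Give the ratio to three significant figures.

log₁₀([out]/[in]) = E·z/(61.3) = -87.9 × 1 / 61.3 = -1.4339
[out]/[in] = 10^(-1.4339) = 0.03682

0.0368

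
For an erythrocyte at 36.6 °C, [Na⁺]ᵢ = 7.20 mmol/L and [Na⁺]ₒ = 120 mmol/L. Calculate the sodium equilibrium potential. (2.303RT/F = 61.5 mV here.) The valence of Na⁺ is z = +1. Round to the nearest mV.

E = (61.5/z) · log₁₀([Na⁺]_out/[Na⁺]_in) with z = +1.
= (61.5/1) · log₁₀(120/7.20) = 61.50 · log₁₀(16.67)
= 61.50 · (1.2218) = 75.14 mV

75 mV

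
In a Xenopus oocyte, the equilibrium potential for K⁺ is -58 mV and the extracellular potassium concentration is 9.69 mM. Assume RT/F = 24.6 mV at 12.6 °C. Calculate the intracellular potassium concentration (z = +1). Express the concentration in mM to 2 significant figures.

Nernst: E = (24.6/1) · ln([out]/[in]), so ln([out]/[in]) = -58.0 × 1 / 24.6 = -2.3577.
[out]/[in] = e^(-2.3577) = 0.09464.
[in] = 9.69 / 0.09464 = 102.4 mM.

100 mM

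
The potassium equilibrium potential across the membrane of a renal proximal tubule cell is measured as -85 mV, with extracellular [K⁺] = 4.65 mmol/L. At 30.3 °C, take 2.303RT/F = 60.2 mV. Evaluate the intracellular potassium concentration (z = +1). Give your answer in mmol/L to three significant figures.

Nernst: E = (60.2/1) · log₁₀([out]/[in]), so log₁₀([out]/[in]) = -85.0 × 1 / 60.2 = -1.4120.
[out]/[in] = 10^(-1.4120) = 0.03873.
[in] = 4.65 / 0.03873 = 120.1 mmol/L.

120 mmol/L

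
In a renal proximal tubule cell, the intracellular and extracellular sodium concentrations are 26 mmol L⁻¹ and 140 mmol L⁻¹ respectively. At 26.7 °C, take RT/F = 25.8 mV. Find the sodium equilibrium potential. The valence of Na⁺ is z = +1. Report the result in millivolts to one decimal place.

E = (25.8/z) · ln([Na⁺]_out/[Na⁺]_in) with z = +1.
= (25.8/1) · ln(140/26) = 25.80 · ln(5.385)
= 25.80 · (1.6835) = 43.44 mV

43.4 mV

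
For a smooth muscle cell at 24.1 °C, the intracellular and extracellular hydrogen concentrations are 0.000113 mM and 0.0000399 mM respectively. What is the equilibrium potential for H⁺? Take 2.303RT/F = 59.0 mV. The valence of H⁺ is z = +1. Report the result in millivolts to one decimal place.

E = (59.0/z) · log₁₀([H⁺]_out/[H⁺]_in) with z = +1.
= (59.0/1) · log₁₀(0.0000399/0.000113) = 59.00 · log₁₀(0.3531)
= 59.00 · (-0.4521) = -26.67 mV

-26.7 mV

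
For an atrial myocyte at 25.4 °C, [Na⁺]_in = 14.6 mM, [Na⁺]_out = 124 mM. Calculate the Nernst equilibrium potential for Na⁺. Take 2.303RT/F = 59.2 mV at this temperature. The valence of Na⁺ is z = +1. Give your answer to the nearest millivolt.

55 mV

E = (59.2/z) · log₁₀([Na⁺]_out/[Na⁺]_in) with z = +1.
= (59.2/1) · log₁₀(124/14.6) = 59.20 · log₁₀(8.493)
= 59.20 · (0.9291) = 55.00 mV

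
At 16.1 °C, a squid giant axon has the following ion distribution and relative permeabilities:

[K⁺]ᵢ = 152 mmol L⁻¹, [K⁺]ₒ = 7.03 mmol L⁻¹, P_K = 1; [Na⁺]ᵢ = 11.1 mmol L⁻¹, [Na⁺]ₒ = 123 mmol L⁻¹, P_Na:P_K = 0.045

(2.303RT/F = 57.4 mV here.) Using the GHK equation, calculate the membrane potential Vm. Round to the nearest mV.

Vm = 57.4 · log₁₀[(Σ P·[cation]ₒ + Σ P·[anion]ᵢ) / (Σ P·[cation]ᵢ + Σ P·[anion]ₒ)]
Numerator = 1×7.03 + 0.045×123 = 12.57
Denominator = 1×152 + 0.045×11.1 = 152.5
Vm = 57.4 · log₁₀(0.082394) = 57.4 × (-1.0841) = -62.23 mV

-62 mV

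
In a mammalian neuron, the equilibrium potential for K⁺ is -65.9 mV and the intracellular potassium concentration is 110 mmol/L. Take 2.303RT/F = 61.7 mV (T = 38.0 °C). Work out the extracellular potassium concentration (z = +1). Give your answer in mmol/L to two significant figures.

Nernst: E = (61.7/1) · log₁₀([out]/[in]), so log₁₀([out]/[in]) = -65.9 × 1 / 61.7 = -1.0681.
[out]/[in] = 10^(-1.0681) = 0.08549.
[out] = 0.08549 × 110 = 9.404 mmol/L.

9.4 mmol/L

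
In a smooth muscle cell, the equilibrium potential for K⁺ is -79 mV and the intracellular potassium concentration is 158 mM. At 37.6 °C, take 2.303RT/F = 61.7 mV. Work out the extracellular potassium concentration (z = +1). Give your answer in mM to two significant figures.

8.3 mM

Nernst: E = (61.7/1) · log₁₀([out]/[in]), so log₁₀([out]/[in]) = -79.0 × 1 / 61.7 = -1.2804.
[out]/[in] = 10^(-1.2804) = 0.05243.
[out] = 0.05243 × 158 = 8.285 mM.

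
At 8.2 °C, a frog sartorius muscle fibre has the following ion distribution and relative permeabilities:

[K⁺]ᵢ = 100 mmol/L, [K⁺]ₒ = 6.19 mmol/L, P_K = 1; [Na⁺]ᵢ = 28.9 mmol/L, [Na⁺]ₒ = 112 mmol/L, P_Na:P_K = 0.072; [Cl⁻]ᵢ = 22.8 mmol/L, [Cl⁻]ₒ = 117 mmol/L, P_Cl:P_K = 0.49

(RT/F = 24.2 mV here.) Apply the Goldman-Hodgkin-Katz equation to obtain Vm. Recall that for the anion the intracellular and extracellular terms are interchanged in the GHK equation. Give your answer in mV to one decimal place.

Vm = 24.2 · ln[(Σ P·[cation]ₒ + Σ P·[anion]ᵢ) / (Σ P·[cation]ᵢ + Σ P·[anion]ₒ)]
Numerator = 1×6.19 + 0.072×112 + 0.49×22.8 = 25.43
Denominator = 1×100 + 0.072×28.9 + 0.49×117 = 159.4
Vm = 24.2 · ln(0.1595) = 24.2 × (-1.8357) = -44.42 mV

-44.4 mV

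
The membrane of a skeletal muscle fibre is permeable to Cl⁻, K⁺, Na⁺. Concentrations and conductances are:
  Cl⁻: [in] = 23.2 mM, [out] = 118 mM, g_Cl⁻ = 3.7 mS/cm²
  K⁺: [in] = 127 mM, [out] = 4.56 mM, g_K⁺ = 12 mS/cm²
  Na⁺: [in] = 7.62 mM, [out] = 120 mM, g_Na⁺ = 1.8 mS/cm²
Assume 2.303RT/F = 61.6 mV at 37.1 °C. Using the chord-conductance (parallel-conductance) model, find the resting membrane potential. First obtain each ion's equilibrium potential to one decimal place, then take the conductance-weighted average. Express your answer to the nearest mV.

E_Cl⁻ = (61.6/-1)·log₁₀(118/23.2) = -43.5 mV
E_K⁺ = (61.6/1)·log₁₀(4.56/127) = -89.0 mV
E_Na⁺ = (61.6/1)·log₁₀(120/7.62) = 73.7 mV
Vm = (Σ gᵢEᵢ)/(Σ gᵢ) = (3.7·-43.5 + 12·-89.0 + 1.8·73.7) / (3.7 + 12 + 1.8)
= -1096.29 / 17.5 = -62.65 mV

-63 mV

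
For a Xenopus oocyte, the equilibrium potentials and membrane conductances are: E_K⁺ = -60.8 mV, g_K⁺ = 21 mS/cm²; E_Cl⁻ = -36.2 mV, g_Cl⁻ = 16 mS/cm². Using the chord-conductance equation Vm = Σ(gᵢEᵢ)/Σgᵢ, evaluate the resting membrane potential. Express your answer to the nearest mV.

-50 mV

Σ gᵢEᵢ = 21·(-60.8) + 16·(-36.2) = -1856.00
Σ gᵢ = 21 + 16 = 37
Vm = -1856.00 / 37 = -50.16 mV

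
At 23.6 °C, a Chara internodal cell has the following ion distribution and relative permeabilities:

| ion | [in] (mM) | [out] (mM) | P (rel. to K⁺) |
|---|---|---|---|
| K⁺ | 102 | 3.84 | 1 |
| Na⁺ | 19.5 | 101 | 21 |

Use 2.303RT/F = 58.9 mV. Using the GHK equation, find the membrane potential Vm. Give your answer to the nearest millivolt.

Vm = 58.9 · log₁₀[(Σ P·[cation]ₒ + Σ P·[anion]ᵢ) / (Σ P·[cation]ᵢ + Σ P·[anion]ₒ)]
Numerator = 1×3.84 + 21×101 = 2125
Denominator = 1×102 + 21×19.5 = 511.5
Vm = 58.9 · log₁₀(4.1541) = 58.9 × (0.6185) = 36.43 mV

36 mV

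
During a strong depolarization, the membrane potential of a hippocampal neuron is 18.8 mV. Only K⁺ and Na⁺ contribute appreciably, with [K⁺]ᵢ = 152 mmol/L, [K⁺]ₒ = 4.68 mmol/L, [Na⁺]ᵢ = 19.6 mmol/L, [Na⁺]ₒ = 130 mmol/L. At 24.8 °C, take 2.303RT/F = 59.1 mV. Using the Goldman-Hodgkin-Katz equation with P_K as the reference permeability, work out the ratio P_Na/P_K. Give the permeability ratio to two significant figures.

Let α = P_Na/P_K. GHK: Vm = 59.1·log₁₀[(Kₒ + α·Naₒ)/(Kᵢ + α·Naᵢ)].
10^(Vm/59.1) = 10^(18.8/59.1) = 2.0802
So 2.0802·(Kᵢ + α·Naᵢ) = Kₒ + α·Naₒ → α = (2.0802·152.0 − 4.68) / (130.0 − 2.0802·19.6)
α = (316.2 − 4.68) / (130.0 − 40.77) = 311.5/89.23 = 3.491

3.5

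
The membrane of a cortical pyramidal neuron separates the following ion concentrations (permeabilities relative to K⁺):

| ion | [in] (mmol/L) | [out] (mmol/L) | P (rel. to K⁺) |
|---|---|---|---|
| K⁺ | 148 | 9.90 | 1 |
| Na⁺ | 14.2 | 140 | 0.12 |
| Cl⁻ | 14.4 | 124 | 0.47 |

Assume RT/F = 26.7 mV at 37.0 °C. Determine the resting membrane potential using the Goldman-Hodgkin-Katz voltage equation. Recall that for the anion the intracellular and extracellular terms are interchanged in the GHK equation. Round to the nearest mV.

Vm = 26.7 · ln[(Σ P·[cation]ₒ + Σ P·[anion]ᵢ) / (Σ P·[cation]ᵢ + Σ P·[anion]ₒ)]
Numerator = 1×9.90 + 0.12×140 + 0.47×14.4 = 33.47
Denominator = 1×148 + 0.12×14.2 + 0.47×124 = 208
Vm = 26.7 · ln(0.16092) = 26.7 × (-1.8269) = -48.78 mV

-49 mV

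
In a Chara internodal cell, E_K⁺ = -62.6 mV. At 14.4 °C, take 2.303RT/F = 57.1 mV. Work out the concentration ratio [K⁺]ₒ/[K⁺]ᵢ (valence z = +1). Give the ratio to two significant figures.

0.080

log₁₀([out]/[in]) = E·z/(57.1) = -62.6 × 1 / 57.1 = -1.0963
[out]/[in] = 10^(-1.0963) = 0.08011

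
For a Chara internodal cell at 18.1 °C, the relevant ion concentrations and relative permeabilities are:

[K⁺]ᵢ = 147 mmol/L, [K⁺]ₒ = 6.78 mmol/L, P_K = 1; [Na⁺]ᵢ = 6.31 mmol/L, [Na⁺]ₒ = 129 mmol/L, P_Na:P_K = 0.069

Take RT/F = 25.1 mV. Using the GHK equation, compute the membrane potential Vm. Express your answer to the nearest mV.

-56 mV

Vm = 25.1 · ln[(Σ P·[cation]ₒ + Σ P·[anion]ᵢ) / (Σ P·[cation]ᵢ + Σ P·[anion]ₒ)]
Numerator = 1×6.78 + 0.069×129 = 15.68
Denominator = 1×147 + 0.069×6.31 = 147.4
Vm = 25.1 · ln(0.10636) = 25.1 × (-2.2409) = -56.25 mV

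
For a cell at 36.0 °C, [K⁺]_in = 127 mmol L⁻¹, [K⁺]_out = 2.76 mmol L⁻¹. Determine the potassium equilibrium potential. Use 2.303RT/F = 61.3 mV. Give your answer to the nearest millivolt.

-102 mV

E = (61.3/z) · log₁₀([K⁺]_out/[K⁺]_in) with z = +1.
= (61.3/1) · log₁₀(2.76/127) = 61.30 · log₁₀(0.02173)
= 61.30 · (-1.6629) = -101.94 mV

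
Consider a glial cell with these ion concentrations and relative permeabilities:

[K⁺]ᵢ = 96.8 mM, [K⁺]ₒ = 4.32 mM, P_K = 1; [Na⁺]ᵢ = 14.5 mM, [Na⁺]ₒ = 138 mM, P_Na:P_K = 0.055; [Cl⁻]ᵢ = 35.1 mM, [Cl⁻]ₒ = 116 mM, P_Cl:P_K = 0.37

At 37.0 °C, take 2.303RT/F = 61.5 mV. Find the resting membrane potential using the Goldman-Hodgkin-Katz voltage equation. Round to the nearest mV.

-46 mV

Vm = 61.5 · log₁₀[(Σ P·[cation]ₒ + Σ P·[anion]ᵢ) / (Σ P·[cation]ᵢ + Σ P·[anion]ₒ)]
Numerator = 1×4.32 + 0.055×138 + 0.37×35.1 = 24.9
Denominator = 1×96.8 + 0.055×14.5 + 0.37×116 = 140.5
Vm = 61.5 · log₁₀(0.17718) = 61.5 × (-0.7516) = -46.22 mV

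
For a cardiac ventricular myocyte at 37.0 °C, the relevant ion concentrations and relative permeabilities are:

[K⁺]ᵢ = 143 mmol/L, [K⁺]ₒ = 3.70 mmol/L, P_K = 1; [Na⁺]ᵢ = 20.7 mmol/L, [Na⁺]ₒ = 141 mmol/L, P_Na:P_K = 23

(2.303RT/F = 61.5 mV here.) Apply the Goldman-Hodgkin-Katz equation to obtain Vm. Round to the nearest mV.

Vm = 61.5 · log₁₀[(Σ P·[cation]ₒ + Σ P·[anion]ᵢ) / (Σ P·[cation]ᵢ + Σ P·[anion]ₒ)]
Numerator = 1×3.70 + 23×141 = 3247
Denominator = 1×143 + 23×20.7 = 619.1
Vm = 61.5 · log₁₀(5.2442) = 61.5 × (0.7197) = 44.26 mV

44 mV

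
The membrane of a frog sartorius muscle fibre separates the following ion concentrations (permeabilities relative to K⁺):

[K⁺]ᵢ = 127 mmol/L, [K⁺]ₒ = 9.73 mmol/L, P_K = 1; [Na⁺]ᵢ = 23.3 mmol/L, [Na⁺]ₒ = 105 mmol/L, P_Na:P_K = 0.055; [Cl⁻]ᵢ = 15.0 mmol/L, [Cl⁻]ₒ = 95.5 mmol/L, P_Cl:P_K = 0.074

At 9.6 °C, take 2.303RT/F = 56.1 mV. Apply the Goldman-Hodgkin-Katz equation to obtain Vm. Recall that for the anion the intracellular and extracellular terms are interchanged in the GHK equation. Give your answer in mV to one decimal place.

Vm = 56.1 · log₁₀[(Σ P·[cation]ₒ + Σ P·[anion]ᵢ) / (Σ P·[cation]ᵢ + Σ P·[anion]ₒ)]
Numerator = 1×9.73 + 0.055×105 + 0.074×15.0 = 16.62
Denominator = 1×127 + 0.055×23.3 + 0.074×95.5 = 135.3
Vm = 56.1 · log₁₀(0.12276) = 56.1 × (-0.9110) = -51.10 mV

-51.1 mV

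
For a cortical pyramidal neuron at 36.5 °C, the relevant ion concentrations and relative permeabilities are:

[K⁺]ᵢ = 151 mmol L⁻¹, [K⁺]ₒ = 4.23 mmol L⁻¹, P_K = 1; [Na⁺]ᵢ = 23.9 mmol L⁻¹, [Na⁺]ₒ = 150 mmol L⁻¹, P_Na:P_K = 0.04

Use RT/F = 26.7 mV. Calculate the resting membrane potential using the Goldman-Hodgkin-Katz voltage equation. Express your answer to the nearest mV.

-72 mV

Vm = 26.7 · ln[(Σ P·[cation]ₒ + Σ P·[anion]ᵢ) / (Σ P·[cation]ᵢ + Σ P·[anion]ₒ)]
Numerator = 1×4.23 + 0.04×150 = 10.23
Denominator = 1×151 + 0.04×23.9 = 152
Vm = 26.7 · ln(0.067322) = 26.7 × (-2.6983) = -72.04 mV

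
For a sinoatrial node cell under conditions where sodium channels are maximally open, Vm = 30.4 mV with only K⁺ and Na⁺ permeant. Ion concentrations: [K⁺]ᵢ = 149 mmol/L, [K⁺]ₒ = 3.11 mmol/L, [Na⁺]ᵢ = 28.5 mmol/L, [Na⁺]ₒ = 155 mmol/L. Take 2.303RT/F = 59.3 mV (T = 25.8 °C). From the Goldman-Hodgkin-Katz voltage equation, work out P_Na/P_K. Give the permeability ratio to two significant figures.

Let α = P_Na/P_K. GHK: Vm = 59.3·log₁₀[(Kₒ + α·Naₒ)/(Kᵢ + α·Naᵢ)].
10^(Vm/59.3) = 10^(30.4/59.3) = 3.2557
So 3.2557·(Kᵢ + α·Naᵢ) = Kₒ + α·Naₒ → α = (3.2557·149.0 − 3.11) / (155.0 − 3.2557·28.5)
α = (485.1 − 3.11) / (155.0 − 92.79) = 482/62.21 = 7.748

7.7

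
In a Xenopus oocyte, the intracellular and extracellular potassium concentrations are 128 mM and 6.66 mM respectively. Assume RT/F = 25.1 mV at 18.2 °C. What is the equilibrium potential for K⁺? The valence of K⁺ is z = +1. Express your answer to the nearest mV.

-74 mV

E = (25.1/z) · ln([K⁺]_out/[K⁺]_in) with z = +1.
= (25.1/1) · ln(6.66/128) = 25.10 · ln(0.05203)
= 25.10 · (-2.9559) = -74.19 mV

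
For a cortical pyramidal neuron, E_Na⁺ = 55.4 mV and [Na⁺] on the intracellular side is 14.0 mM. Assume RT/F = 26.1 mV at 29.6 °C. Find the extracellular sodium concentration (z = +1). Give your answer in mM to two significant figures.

Nernst: E = (26.1/1) · ln([out]/[in]), so ln([out]/[in]) = 55.4 × 1 / 26.1 = 2.1226.
[out]/[in] = e^(2.1226) = 8.353.
[out] = 8.353 × 14.0 = 116.9 mM.

120 mM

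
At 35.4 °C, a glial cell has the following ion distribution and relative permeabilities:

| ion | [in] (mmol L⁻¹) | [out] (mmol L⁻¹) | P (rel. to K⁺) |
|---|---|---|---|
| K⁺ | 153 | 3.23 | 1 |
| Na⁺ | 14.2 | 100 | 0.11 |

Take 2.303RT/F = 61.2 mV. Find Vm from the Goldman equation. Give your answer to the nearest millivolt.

Vm = 61.2 · log₁₀[(Σ P·[cation]ₒ + Σ P·[anion]ᵢ) / (Σ P·[cation]ᵢ + Σ P·[anion]ₒ)]
Numerator = 1×3.23 + 0.11×100 = 14.23
Denominator = 1×153 + 0.11×14.2 = 154.6
Vm = 61.2 · log₁₀(0.092067) = 61.2 × (-1.0359) = -63.40 mV

-63 mV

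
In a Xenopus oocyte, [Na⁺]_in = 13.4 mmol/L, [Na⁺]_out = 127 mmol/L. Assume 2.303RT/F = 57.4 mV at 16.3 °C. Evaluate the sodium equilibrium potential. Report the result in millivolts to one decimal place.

56.1 mV

E = (57.4/z) · log₁₀([Na⁺]_out/[Na⁺]_in) with z = +1.
= (57.4/1) · log₁₀(127/13.4) = 57.40 · log₁₀(9.478)
= 57.40 · (0.9767) = 56.06 mV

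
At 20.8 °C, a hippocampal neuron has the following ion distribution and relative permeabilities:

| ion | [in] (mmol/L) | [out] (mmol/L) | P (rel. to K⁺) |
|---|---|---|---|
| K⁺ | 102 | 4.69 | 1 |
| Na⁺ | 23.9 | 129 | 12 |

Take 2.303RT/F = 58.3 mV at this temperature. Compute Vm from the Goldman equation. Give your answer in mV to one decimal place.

Vm = 58.3 · log₁₀[(Σ P·[cation]ₒ + Σ P·[anion]ᵢ) / (Σ P·[cation]ᵢ + Σ P·[anion]ₒ)]
Numerator = 1×4.69 + 12×129 = 1553
Denominator = 1×102 + 12×23.9 = 388.8
Vm = 58.3 · log₁₀(3.9935) = 58.3 × (0.6014) = 35.06 mV

35.1 mV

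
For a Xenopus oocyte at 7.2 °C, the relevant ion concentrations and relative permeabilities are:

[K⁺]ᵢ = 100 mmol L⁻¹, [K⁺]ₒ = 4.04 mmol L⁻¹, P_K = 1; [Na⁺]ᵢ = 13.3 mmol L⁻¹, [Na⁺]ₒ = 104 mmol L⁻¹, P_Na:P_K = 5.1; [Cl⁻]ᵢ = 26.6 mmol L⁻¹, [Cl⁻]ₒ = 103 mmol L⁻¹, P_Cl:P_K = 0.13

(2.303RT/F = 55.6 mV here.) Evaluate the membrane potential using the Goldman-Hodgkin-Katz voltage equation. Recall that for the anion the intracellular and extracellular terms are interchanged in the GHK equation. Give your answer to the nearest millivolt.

Vm = 55.6 · log₁₀[(Σ P·[cation]ₒ + Σ P·[anion]ᵢ) / (Σ P·[cation]ᵢ + Σ P·[anion]ₒ)]
Numerator = 1×4.04 + 5.1×104 + 0.13×26.6 = 537.9
Denominator = 1×100 + 5.1×13.3 + 0.13×103 = 181.2
Vm = 55.6 · log₁₀(2.9682) = 55.6 × (0.4725) = 26.27 mV

26 mV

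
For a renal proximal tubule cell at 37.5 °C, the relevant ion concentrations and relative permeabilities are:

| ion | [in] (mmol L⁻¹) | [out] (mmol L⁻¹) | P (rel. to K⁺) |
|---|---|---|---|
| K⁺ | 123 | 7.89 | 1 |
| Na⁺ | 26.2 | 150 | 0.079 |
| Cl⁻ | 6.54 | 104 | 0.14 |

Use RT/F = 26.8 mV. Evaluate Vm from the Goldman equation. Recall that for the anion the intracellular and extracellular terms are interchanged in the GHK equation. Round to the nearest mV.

-51 mV

Vm = 26.8 · ln[(Σ P·[cation]ₒ + Σ P·[anion]ᵢ) / (Σ P·[cation]ᵢ + Σ P·[anion]ₒ)]
Numerator = 1×7.89 + 0.079×150 + 0.14×6.54 = 20.66
Denominator = 1×123 + 0.079×26.2 + 0.14×104 = 139.6
Vm = 26.8 · ln(0.14793) = 26.8 × (-1.9110) = -51.22 mV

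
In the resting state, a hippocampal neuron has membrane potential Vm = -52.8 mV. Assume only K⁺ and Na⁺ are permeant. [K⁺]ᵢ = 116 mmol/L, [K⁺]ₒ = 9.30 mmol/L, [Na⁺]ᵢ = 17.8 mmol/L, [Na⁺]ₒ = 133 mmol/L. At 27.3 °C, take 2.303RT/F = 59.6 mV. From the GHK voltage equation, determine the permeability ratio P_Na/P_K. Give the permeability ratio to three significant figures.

0.0443

Let α = P_Na/P_K. GHK: Vm = 59.6·log₁₀[(Kₒ + α·Naₒ)/(Kᵢ + α·Naᵢ)].
10^(Vm/59.6) = 10^(-52.8/59.6) = 0.13005
So 0.13005·(Kᵢ + α·Naᵢ) = Kₒ + α·Naₒ → α = (0.13005·116.0 − 9.3) / (133.0 − 0.13005·17.8)
α = (15.09 − 9.3) / (133.0 − 2.315) = 5.785/130.7 = 0.04427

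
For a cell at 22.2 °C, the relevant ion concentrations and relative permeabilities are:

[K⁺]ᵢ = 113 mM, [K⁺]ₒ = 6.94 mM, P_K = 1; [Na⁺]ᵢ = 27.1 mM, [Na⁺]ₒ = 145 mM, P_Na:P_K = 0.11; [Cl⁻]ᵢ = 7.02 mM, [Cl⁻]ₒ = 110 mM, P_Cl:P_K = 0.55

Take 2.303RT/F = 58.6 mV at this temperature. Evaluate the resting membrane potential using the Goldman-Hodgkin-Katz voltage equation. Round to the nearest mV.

Vm = 58.6 · log₁₀[(Σ P·[cation]ₒ + Σ P·[anion]ᵢ) / (Σ P·[cation]ᵢ + Σ P·[anion]ₒ)]
Numerator = 1×6.94 + 0.11×145 + 0.55×7.02 = 26.75
Denominator = 1×113 + 0.11×27.1 + 0.55×110 = 176.5
Vm = 58.6 · log₁₀(0.15158) = 58.6 × (-0.8194) = -48.01 mV

-48 mV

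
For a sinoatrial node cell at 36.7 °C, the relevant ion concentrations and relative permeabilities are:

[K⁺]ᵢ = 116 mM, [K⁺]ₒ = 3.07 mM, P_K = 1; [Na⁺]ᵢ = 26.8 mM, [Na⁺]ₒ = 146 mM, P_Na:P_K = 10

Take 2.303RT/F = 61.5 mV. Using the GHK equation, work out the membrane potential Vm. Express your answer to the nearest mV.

Vm = 61.5 · log₁₀[(Σ P·[cation]ₒ + Σ P·[anion]ᵢ) / (Σ P·[cation]ᵢ + Σ P·[anion]ₒ)]
Numerator = 1×3.07 + 10×146 = 1463
Denominator = 1×116 + 10×26.8 = 384
Vm = 61.5 · log₁₀(3.8101) = 61.5 × (0.5809) = 35.73 mV

36 mV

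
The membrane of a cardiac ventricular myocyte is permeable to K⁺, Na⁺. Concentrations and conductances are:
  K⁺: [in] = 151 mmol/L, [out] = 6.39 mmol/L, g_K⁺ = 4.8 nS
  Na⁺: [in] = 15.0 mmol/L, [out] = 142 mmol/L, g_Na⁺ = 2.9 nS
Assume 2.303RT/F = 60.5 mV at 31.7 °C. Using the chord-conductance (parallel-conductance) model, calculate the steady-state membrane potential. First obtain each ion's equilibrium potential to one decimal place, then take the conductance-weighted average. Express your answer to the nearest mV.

E_K⁺ = (60.5/1)·log₁₀(6.39/151) = -83.1 mV
E_Na⁺ = (60.5/1)·log₁₀(142/15.0) = 59.1 mV
Vm = (Σ gᵢEᵢ)/(Σ gᵢ) = (4.8·-83.1 + 2.9·59.1) / (4.8 + 2.9)
= -227.49 / 7.7 = -29.54 mV

-30 mV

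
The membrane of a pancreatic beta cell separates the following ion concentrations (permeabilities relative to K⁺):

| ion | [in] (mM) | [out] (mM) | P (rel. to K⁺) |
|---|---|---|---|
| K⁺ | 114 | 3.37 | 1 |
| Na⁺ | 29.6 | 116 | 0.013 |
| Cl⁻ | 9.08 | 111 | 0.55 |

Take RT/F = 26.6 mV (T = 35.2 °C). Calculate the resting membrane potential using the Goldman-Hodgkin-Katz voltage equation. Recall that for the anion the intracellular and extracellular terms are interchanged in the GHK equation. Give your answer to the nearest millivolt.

-77 mV

Vm = 26.6 · ln[(Σ P·[cation]ₒ + Σ P·[anion]ᵢ) / (Σ P·[cation]ᵢ + Σ P·[anion]ₒ)]
Numerator = 1×3.37 + 0.013×116 + 0.55×9.08 = 9.872
Denominator = 1×114 + 0.013×29.6 + 0.55×111 = 175.4
Vm = 26.6 · ln(0.056272) = 26.6 × (-2.8776) = -76.54 mV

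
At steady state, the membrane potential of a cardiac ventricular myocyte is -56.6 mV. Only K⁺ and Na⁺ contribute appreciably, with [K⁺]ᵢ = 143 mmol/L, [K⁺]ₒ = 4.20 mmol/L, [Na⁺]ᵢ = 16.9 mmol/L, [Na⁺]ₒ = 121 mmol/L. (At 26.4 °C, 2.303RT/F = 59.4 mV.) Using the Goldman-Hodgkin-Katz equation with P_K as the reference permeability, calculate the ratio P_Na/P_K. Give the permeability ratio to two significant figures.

0.099

Let α = P_Na/P_K. GHK: Vm = 59.4·log₁₀[(Kₒ + α·Naₒ)/(Kᵢ + α·Naᵢ)].
10^(Vm/59.4) = 10^(-56.6/59.4) = 0.11146
So 0.11146·(Kᵢ + α·Naᵢ) = Kₒ + α·Naₒ → α = (0.11146·143.0 − 4.2) / (121.0 − 0.11146·16.9)
α = (15.94 − 4.2) / (121.0 − 1.884) = 11.74/119.1 = 0.09855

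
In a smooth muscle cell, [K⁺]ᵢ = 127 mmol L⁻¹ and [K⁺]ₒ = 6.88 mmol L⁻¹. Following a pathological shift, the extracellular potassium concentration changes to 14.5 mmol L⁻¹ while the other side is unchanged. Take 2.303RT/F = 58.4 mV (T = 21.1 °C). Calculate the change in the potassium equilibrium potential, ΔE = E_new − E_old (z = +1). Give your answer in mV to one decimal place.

E_old = (58.4/1)·log₁₀(6.88/127) = -73.95 mV
E_new = (58.4/1)·log₁₀(14.5/127) = -55.04 mV
ΔE = -55.04 − (-73.95) = 18.91 mV

18.9 mV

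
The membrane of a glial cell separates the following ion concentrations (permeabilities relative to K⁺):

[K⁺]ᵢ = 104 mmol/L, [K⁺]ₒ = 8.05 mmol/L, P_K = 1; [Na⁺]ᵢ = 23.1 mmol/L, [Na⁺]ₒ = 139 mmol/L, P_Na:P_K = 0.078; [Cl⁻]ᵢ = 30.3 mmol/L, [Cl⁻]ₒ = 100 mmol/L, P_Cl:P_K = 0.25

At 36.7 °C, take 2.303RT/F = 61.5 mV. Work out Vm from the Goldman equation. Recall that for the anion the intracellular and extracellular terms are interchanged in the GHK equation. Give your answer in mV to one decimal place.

-42.7 mV

Vm = 61.5 · log₁₀[(Σ P·[cation]ₒ + Σ P·[anion]ᵢ) / (Σ P·[cation]ᵢ + Σ P·[anion]ₒ)]
Numerator = 1×8.05 + 0.078×139 + 0.25×30.3 = 26.47
Denominator = 1×104 + 0.078×23.1 + 0.25×100 = 130.8
Vm = 61.5 · log₁₀(0.20234) = 61.5 × (-0.6939) = -42.68 mV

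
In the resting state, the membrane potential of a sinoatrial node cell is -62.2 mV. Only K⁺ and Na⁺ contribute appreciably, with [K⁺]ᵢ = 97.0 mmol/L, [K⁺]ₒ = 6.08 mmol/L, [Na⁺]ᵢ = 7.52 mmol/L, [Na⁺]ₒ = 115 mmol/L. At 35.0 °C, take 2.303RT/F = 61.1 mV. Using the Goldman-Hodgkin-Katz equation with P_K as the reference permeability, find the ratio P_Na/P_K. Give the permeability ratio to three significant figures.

0.0282

Let α = P_Na/P_K. GHK: Vm = 61.1·log₁₀[(Kₒ + α·Naₒ)/(Kᵢ + α·Naᵢ)].
10^(Vm/61.1) = 10^(-62.2/61.1) = 0.095939
So 0.095939·(Kᵢ + α·Naᵢ) = Kₒ + α·Naₒ → α = (0.095939·97.0 − 6.08) / (115.0 − 0.095939·7.52)
α = (9.306 − 6.08) / (115.0 − 0.7215) = 3.226/114.3 = 0.02823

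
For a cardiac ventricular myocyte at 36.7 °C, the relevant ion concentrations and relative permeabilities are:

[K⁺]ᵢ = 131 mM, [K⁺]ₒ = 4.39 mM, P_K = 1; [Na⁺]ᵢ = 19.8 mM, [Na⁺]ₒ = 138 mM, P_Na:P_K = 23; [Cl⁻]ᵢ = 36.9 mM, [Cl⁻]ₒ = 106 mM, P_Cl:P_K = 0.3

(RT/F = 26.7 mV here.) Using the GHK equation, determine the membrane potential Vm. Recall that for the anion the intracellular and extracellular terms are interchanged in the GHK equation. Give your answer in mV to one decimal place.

43.8 mV

Vm = 26.7 · ln[(Σ P·[cation]ₒ + Σ P·[anion]ᵢ) / (Σ P·[cation]ᵢ + Σ P·[anion]ₒ)]
Numerator = 1×4.39 + 23×138 + 0.3×36.9 = 3189
Denominator = 1×131 + 23×19.8 + 0.3×106 = 618.2
Vm = 26.7 · ln(5.1593) = 26.7 × (1.6408) = 43.81 mV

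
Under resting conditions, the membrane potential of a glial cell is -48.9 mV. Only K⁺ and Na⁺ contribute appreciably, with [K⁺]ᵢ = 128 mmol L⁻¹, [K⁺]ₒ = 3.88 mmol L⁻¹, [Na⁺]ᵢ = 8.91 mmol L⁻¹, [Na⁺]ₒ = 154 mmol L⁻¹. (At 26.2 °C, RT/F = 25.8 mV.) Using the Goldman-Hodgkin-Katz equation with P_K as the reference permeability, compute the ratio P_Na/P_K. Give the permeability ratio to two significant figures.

0.10

Let α = P_Na/P_K. GHK: Vm = 25.8·ln[(Kₒ + α·Naₒ)/(Kᵢ + α·Naᵢ)].
e^(Vm/25.8) = e^(-48.9/25.8) = 0.15027
So 0.15027·(Kᵢ + α·Naᵢ) = Kₒ + α·Naₒ → α = (0.15027·128.0 − 3.88) / (154.0 − 0.15027·8.91)
α = (19.23 − 3.88) / (154.0 − 1.339) = 15.35/152.7 = 0.1006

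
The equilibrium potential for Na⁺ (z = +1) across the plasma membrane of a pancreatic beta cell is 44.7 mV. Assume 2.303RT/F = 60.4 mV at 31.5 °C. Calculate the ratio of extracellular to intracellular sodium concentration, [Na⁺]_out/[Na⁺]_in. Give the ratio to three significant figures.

5.50

log₁₀([out]/[in]) = E·z/(60.4) = 44.7 × 1 / 60.4 = 0.7401
[out]/[in] = 10^(0.7401) = 5.496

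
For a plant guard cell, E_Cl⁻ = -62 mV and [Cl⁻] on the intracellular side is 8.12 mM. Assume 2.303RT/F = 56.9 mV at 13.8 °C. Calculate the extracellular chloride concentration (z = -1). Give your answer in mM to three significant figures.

99.8 mM

Nernst: E = (56.9/-1) · log₁₀([out]/[in]), so log₁₀([out]/[in]) = -62.0 × -1 / 56.9 = 1.0896.
[out]/[in] = 10^(1.0896) = 12.29.
[out] = 12.29 × 8.12 = 99.81 mM.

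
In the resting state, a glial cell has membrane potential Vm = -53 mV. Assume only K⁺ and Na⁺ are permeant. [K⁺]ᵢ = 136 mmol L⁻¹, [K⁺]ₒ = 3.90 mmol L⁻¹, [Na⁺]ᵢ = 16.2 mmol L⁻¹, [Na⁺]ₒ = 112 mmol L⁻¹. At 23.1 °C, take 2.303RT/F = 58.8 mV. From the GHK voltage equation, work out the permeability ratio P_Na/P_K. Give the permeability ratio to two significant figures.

Let α = P_Na/P_K. GHK: Vm = 58.8·log₁₀[(Kₒ + α·Naₒ)/(Kᵢ + α·Naᵢ)].
10^(Vm/58.8) = 10^(-53.0/58.8) = 0.1255
So 0.1255·(Kᵢ + α·Naᵢ) = Kₒ + α·Naₒ → α = (0.1255·136.0 − 3.9) / (112.0 − 0.1255·16.2)
α = (17.07 − 3.9) / (112.0 − 2.033) = 13.17/110 = 0.1197

0.12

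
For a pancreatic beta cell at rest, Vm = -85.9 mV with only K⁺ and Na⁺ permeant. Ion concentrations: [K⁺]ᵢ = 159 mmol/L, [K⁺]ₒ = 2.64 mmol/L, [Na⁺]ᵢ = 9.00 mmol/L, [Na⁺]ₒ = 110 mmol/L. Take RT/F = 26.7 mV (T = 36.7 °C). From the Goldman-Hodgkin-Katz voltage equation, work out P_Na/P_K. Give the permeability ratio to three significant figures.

0.0340

Let α = P_Na/P_K. GHK: Vm = 26.7·ln[(Kₒ + α·Naₒ)/(Kᵢ + α·Naᵢ)].
e^(Vm/26.7) = e^(-85.9/26.7) = 0.040066
So 0.040066·(Kᵢ + α·Naᵢ) = Kₒ + α·Naₒ → α = (0.040066·159.0 − 2.64) / (110.0 − 0.040066·9.0)
α = (6.37 − 2.64) / (110.0 − 0.3606) = 3.73/109.6 = 0.03403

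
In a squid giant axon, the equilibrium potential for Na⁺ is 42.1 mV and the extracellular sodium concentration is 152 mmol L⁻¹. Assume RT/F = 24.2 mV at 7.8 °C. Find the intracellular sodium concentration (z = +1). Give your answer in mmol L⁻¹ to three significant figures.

Nernst: E = (24.2/1) · ln([out]/[in]), so ln([out]/[in]) = 42.1 × 1 / 24.2 = 1.7397.
[out]/[in] = e^(1.7397) = 5.695.
[in] = 152 / 5.695 = 26.69 mmol L⁻¹.

26.7 mmol L⁻¹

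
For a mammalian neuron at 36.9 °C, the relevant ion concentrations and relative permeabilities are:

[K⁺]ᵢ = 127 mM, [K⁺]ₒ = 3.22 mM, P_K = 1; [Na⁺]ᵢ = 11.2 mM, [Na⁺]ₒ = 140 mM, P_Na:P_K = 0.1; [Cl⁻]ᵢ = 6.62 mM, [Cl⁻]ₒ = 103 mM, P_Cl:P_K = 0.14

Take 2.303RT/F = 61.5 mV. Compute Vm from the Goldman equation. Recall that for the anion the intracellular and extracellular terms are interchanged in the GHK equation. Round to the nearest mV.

Vm = 61.5 · log₁₀[(Σ P·[cation]ₒ + Σ P·[anion]ᵢ) / (Σ P·[cation]ᵢ + Σ P·[anion]ₒ)]
Numerator = 1×3.22 + 0.1×140 + 0.14×6.62 = 18.15
Denominator = 1×127 + 0.1×11.2 + 0.14×103 = 142.5
Vm = 61.5 · log₁₀(0.12731) = 61.5 × (-0.8951) = -55.05 mV

-55 mV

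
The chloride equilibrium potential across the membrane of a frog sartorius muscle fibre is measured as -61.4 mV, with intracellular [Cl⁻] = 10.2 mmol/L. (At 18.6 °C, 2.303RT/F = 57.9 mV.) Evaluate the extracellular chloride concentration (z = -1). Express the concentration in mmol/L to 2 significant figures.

120 mmol/L

Nernst: E = (57.9/-1) · log₁₀([out]/[in]), so log₁₀([out]/[in]) = -61.4 × -1 / 57.9 = 1.0604.
[out]/[in] = 10^(1.0604) = 11.49.
[out] = 11.49 × 10.2 = 117.2 mmol/L.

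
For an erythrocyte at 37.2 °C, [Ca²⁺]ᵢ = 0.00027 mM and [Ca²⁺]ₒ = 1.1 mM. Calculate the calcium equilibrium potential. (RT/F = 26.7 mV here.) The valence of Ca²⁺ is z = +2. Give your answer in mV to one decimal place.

E = (26.7/z) · ln([Ca²⁺]_out/[Ca²⁺]_in) with z = +2.
= (26.7/2) · ln(1.1/0.00027) = 13.35 · ln(4074)
= 13.35 · (8.3124) = 110.97 mV

111.0 mV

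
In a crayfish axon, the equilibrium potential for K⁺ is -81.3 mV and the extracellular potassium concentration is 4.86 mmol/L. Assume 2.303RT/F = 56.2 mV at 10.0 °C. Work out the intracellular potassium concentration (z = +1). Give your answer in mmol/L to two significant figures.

Nernst: E = (56.2/1) · log₁₀([out]/[in]), so log₁₀([out]/[in]) = -81.3 × 1 / 56.2 = -1.4466.
[out]/[in] = 10^(-1.4466) = 0.03576.
[in] = 4.86 / 0.03576 = 135.9 mmol/L.

140 mmol/L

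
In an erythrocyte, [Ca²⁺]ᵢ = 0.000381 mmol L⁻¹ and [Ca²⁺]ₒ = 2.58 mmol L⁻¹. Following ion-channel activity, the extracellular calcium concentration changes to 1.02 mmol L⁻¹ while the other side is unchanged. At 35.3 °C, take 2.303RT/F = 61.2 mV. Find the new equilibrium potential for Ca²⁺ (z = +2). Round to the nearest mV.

105 mV

After the shift: [Ca²⁺]_out = 1.02, [Ca²⁺]_in = 0.000381 mmol L⁻¹.
E_new = (61.2/2)·log₁₀(1.02/0.000381) = 30.60 · (3.4277) = 104.89 mV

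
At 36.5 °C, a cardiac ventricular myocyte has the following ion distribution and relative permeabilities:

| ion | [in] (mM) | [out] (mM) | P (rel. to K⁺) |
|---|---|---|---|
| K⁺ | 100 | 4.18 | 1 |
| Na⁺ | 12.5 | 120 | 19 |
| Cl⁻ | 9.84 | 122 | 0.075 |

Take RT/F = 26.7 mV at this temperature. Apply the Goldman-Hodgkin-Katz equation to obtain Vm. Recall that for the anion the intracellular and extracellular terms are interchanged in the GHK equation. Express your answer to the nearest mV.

Vm = 26.7 · ln[(Σ P·[cation]ₒ + Σ P·[anion]ᵢ) / (Σ P·[cation]ᵢ + Σ P·[anion]ₒ)]
Numerator = 1×4.18 + 19×120 + 0.075×9.84 = 2285
Denominator = 1×100 + 19×12.5 + 0.075×122 = 346.6
Vm = 26.7 · ln(6.5914) = 26.7 × (1.8858) = 50.35 mV

50 mV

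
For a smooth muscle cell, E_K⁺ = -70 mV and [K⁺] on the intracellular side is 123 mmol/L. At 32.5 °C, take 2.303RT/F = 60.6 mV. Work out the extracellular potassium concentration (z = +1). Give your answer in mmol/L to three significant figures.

8.61 mmol/L

Nernst: E = (60.6/1) · log₁₀([out]/[in]), so log₁₀([out]/[in]) = -70.0 × 1 / 60.6 = -1.1551.
[out]/[in] = 10^(-1.1551) = 0.06997.
[out] = 0.06997 × 123 = 8.606 mmol/L.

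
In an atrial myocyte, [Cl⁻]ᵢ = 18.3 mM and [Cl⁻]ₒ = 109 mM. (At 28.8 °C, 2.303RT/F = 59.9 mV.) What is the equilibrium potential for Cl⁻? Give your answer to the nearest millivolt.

E = (59.9/z) · log₁₀([Cl⁻]_out/[Cl⁻]_in) with z = -1.
For an anion, dividing by z = -1 reverses the sign.
= (59.9/-1) · log₁₀(109/18.3) = -59.90 · log₁₀(5.956)
= -59.90 · (0.7750) = -46.42 mV

-46 mV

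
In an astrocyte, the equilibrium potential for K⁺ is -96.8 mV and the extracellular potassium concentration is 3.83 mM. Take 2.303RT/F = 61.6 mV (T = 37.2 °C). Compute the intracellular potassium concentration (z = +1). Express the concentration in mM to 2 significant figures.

140 mM

Nernst: E = (61.6/1) · log₁₀([out]/[in]), so log₁₀([out]/[in]) = -96.8 × 1 / 61.6 = -1.5714.
[out]/[in] = 10^(-1.5714) = 0.02683.
[in] = 3.83 / 0.02683 = 142.8 mM.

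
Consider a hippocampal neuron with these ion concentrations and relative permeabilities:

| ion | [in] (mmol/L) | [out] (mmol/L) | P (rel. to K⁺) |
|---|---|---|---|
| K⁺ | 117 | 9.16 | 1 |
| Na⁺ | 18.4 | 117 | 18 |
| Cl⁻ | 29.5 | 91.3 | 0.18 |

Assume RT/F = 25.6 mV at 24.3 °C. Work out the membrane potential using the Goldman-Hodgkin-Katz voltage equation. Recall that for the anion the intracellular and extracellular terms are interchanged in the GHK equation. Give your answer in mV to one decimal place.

Vm = 25.6 · ln[(Σ P·[cation]ₒ + Σ P·[anion]ᵢ) / (Σ P·[cation]ᵢ + Σ P·[anion]ₒ)]
Numerator = 1×9.16 + 18×117 + 0.18×29.5 = 2120
Denominator = 1×117 + 18×18.4 + 0.18×91.3 = 464.6
Vm = 25.6 · ln(4.5637) = 25.6 × (1.5181) = 38.86 mV

38.9 mV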